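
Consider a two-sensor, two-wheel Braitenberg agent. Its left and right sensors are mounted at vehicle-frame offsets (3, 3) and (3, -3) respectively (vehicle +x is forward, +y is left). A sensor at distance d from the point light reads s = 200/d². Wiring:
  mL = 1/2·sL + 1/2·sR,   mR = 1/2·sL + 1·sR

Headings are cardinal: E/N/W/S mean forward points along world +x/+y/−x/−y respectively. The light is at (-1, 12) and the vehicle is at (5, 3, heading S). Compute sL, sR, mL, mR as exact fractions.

left sensor world pos  = (8, 0); dL² = 225
right sensor world pos = (2, 0); dR² = 153
sL = 200/225 = 8/9
sR = 200/153 = 200/153
mL = 1/2·sL + 1/2·sR = 56/51
mR = 1/2·sL + 1·sR = 268/153

8/9 200/153 56/51 268/153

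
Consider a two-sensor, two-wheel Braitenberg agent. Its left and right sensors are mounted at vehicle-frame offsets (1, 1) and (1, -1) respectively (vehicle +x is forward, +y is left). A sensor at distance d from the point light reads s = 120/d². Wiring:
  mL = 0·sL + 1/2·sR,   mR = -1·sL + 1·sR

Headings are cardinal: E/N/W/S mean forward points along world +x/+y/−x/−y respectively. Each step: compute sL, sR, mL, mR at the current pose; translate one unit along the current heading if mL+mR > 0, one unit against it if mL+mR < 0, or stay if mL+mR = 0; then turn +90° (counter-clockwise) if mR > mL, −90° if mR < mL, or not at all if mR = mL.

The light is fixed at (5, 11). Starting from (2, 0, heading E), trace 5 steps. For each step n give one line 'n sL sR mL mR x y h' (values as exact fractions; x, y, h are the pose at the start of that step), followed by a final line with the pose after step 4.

0 15/13 30/37 15/37 -165/481 2 0 E
1 24/29 40/51 20/51 -64/1479 3 0 S
2 60/89 12/13 6/13 288/1157 3 -1 W
3 120/137 24/25 12/25 288/3425 2 -1 N
4 15/13 30/37 15/37 -165/481 2 0 E
final 3 0 S

n=0: pose=(2,0,E); sL=15/13, sR=30/37; mL=15/37, mR=-165/481; mL+mR=30/481 → advance +1; mR−mL=-360/481 → turn -1·90°
n=1: pose=(3,0,S); sL=24/29, sR=40/51; mL=20/51, mR=-64/1479; mL+mR=172/493 → advance +1; mR−mL=-644/1479 → turn -1·90°
n=2: pose=(3,-1,W); sL=60/89, sR=12/13; mL=6/13, mR=288/1157; mL+mR=822/1157 → advance +1; mR−mL=-246/1157 → turn -1·90°
n=3: pose=(2,-1,N); sL=120/137, sR=24/25; mL=12/25, mR=288/3425; mL+mR=1932/3425 → advance +1; mR−mL=-1356/3425 → turn -1·90°
n=4: pose=(2,0,E); sL=15/13, sR=30/37; mL=15/37, mR=-165/481; mL+mR=30/481 → advance +1; mR−mL=-360/481 → turn -1·90°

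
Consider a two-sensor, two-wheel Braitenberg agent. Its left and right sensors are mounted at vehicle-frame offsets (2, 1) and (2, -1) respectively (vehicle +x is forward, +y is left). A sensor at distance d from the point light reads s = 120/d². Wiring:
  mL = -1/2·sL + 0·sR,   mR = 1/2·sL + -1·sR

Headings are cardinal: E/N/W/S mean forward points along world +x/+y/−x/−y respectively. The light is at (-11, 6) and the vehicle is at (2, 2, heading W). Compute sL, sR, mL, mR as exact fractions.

60/73 12/13 -30/73 -486/949

left sensor world pos  = (0, 1); dL² = 146
right sensor world pos = (0, 3); dR² = 130
sL = 120/146 = 60/73
sR = 120/130 = 12/13
mL = -1/2·sL + 0·sR = -30/73
mR = 1/2·sL + -1·sR = -486/949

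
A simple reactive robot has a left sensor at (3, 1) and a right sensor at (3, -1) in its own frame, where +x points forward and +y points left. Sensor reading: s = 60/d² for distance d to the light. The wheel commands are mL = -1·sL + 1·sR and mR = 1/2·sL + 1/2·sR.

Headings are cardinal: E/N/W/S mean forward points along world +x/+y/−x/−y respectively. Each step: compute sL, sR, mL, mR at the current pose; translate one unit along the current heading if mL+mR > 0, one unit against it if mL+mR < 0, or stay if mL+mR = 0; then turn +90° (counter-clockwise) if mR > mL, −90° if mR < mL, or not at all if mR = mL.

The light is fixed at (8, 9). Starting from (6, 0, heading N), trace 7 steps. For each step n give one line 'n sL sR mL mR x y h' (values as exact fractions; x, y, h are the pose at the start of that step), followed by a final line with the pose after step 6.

n=0: pose=(6,0,N); sL=4/3, sR=60/37; mL=32/111, mR=164/111; mL+mR=196/111 → advance +1; mR−mL=44/37 → turn +1·90°
n=1: pose=(6,1,W); sL=30/53, sR=30/37; mL=480/1961, mR=1350/1961; mL+mR=1830/1961 → advance +1; mR−mL=870/1961 → turn +1·90°
n=2: pose=(5,1,S); sL=12/25, sR=60/137; mL=-144/3425, mR=1572/3425; mL+mR=1428/3425 → advance +1; mR−mL=1716/3425 → turn +1·90°
n=3: pose=(5,0,E); sL=15/16, sR=3/5; mL=-27/80, mR=123/160; mL+mR=69/160 → advance +1; mR−mL=177/160 → turn +1·90°
n=4: pose=(6,0,N); sL=4/3, sR=60/37; mL=32/111, mR=164/111; mL+mR=196/111 → advance +1; mR−mL=44/37 → turn +1·90°
n=5: pose=(6,1,W); sL=30/53, sR=30/37; mL=480/1961, mR=1350/1961; mL+mR=1830/1961 → advance +1; mR−mL=870/1961 → turn +1·90°
n=6: pose=(5,1,S); sL=12/25, sR=60/137; mL=-144/3425, mR=1572/3425; mL+mR=1428/3425 → advance +1; mR−mL=1716/3425 → turn +1·90°

0 4/3 60/37 32/111 164/111 6 0 N
1 30/53 30/37 480/1961 1350/1961 6 1 W
2 12/25 60/137 -144/3425 1572/3425 5 1 S
3 15/16 3/5 -27/80 123/160 5 0 E
4 4/3 60/37 32/111 164/111 6 0 N
5 30/53 30/37 480/1961 1350/1961 6 1 W
6 12/25 60/137 -144/3425 1572/3425 5 1 S
final 5 0 E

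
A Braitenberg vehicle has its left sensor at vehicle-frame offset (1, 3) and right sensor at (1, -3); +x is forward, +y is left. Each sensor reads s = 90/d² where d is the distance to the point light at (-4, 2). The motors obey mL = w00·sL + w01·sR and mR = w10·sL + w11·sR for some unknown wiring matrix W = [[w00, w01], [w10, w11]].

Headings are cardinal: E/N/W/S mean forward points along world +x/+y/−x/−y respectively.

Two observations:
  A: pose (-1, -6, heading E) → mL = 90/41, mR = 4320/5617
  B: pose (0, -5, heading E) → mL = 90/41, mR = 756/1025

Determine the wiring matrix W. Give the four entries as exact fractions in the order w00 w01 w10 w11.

1 0 1/2 -1/2

obs A: pose=(-1,-6,E) → sL=90/41, sR=90/137, mL=90/41, mR=4320/5617
obs B: pose=(0,-5,E) → sL=90/41, sR=18/25, mL=90/41, mR=756/1025
sensor matrix S = [[90/41, 90/137], [90/41, 18/25]]; det S = 3888/28085
solve [mL_A; mL_B] = S·[w00; w01] and [mR_A; mR_B] = S·[w10; w11]:
  w00 = 1, w01 = 0, w10 = 1/2, w11 = -1/2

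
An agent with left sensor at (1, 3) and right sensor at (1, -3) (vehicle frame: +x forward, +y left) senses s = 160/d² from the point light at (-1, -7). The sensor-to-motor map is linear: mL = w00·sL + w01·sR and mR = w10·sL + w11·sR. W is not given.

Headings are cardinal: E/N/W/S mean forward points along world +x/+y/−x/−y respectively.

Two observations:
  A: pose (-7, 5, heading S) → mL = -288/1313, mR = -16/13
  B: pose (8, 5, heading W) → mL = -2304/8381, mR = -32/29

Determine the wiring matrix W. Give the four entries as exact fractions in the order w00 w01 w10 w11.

-1/2 1/2 -1 0

obs A: pose=(-7,5,S) → sL=16/13, sR=80/101, mL=-288/1313, mR=-16/13
obs B: pose=(8,5,W) → sL=32/29, sR=160/289, mL=-2304/8381, mR=-32/29
sensor matrix S = [[16/13, 80/101], [32/29, 160/289]]; det S = -2119680/11004253
solve [mL_A; mL_B] = S·[w00; w01] and [mR_A; mR_B] = S·[w10; w11]:
  w00 = -1/2, w01 = 1/2, w10 = -1, w11 = 0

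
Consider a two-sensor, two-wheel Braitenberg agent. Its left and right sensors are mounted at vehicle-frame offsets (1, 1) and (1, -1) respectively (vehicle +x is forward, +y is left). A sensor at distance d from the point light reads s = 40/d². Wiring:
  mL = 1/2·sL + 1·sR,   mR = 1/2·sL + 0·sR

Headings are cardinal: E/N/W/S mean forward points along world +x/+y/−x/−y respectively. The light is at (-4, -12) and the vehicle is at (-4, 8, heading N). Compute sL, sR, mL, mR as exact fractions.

20/221 20/221 30/221 10/221

left sensor world pos  = (-5, 9); dL² = 442
right sensor world pos = (-3, 9); dR² = 442
sL = 40/442 = 20/221
sR = 40/442 = 20/221
mL = 1/2·sL + 1·sR = 30/221
mR = 1/2·sL + 0·sR = 10/221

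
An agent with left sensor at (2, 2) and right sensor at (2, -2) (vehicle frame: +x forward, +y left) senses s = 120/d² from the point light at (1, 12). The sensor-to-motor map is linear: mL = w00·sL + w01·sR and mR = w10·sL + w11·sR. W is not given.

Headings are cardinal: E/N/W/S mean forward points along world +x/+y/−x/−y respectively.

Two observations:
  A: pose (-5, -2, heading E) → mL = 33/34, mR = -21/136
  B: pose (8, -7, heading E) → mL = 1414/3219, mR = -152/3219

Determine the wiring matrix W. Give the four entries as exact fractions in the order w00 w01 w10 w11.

obs A: pose=(-5,-2,E) → sL=3/4, sR=15/34, mL=33/34, mR=-21/136
obs B: pose=(8,-7,E) → sL=12/37, sR=20/87, mL=1414/3219, mR=-152/3219
sensor matrix S = [[3/4, 15/34], [12/37, 20/87]]; det S = 535/18241
solve [mL_A; mL_B] = S·[w00; w01] and [mR_A; mR_B] = S·[w10; w11]:
  w00 = 1, w01 = 1/2, w10 = -1/2, w11 = 1/2

1 1/2 -1/2 1/2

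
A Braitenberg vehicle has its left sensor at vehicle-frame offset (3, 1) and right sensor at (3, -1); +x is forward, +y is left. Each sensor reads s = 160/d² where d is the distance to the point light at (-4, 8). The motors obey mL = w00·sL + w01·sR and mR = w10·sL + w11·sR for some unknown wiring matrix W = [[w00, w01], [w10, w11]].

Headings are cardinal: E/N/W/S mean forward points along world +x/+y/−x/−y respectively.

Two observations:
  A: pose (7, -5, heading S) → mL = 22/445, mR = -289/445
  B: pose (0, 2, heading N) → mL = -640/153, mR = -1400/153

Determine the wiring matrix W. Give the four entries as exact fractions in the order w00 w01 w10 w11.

-1 1 -1/2 -1

obs A: pose=(7,-5,S) → sL=2/5, sR=40/89, mL=22/445, mR=-289/445
obs B: pose=(0,2,N) → sL=80/9, sR=80/17, mL=-640/153, mR=-1400/153
sensor matrix S = [[2/5, 40/89], [80/9, 80/17]]; det S = -28768/13617
solve [mL_A; mL_B] = S·[w00; w01] and [mR_A; mR_B] = S·[w10; w11]:
  w00 = -1, w01 = 1, w10 = -1/2, w11 = -1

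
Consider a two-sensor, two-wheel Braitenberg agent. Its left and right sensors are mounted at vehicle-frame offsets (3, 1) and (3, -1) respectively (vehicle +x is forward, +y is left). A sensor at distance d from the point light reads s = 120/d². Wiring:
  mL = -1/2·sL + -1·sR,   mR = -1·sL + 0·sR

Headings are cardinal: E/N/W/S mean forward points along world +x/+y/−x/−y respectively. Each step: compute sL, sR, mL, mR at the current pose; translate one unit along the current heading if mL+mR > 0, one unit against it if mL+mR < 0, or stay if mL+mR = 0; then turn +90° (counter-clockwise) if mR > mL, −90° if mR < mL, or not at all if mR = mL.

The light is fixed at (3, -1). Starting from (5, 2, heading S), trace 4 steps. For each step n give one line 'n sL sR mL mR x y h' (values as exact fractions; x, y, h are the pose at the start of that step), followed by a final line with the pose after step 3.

n=0: pose=(5,2,S); sL=40/3, sR=120; mL=-380/3, mR=-40/3; mL+mR=-140 → advance -1; mR−mL=340/3 → turn +1·90°
n=1: pose=(5,3,E); sL=12/5, sR=60/17; mL=-402/85, mR=-12/5; mL+mR=-606/85 → advance -1; mR−mL=198/85 → turn +1·90°
n=2: pose=(4,3,N); sL=120/49, sR=120/53; mL=-9060/2597, mR=-120/49; mL+mR=-15420/2597 → advance -1; mR−mL=2700/2597 → turn +1·90°
n=3: pose=(4,2,W); sL=15, sR=6; mL=-27/2, mR=-15; mL+mR=-57/2 → advance -1; mR−mL=-3/2 → turn -1·90°

0 40/3 120 -380/3 -40/3 5 2 S
1 12/5 60/17 -402/85 -12/5 5 3 E
2 120/49 120/53 -9060/2597 -120/49 4 3 N
3 15 6 -27/2 -15 4 2 W
final 5 2 N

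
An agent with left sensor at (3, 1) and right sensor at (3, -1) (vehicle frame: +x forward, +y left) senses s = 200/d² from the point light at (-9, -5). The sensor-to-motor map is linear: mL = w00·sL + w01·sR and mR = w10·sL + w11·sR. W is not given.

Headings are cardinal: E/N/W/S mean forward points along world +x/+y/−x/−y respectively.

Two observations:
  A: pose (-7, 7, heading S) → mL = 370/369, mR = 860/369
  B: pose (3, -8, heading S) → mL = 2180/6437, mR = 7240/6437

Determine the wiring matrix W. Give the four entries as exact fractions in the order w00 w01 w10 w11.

obs A: pose=(-7,7,S) → sL=20/9, sR=100/41, mL=370/369, mR=860/369
obs B: pose=(3,-8,S) → sL=40/41, sR=200/157, mL=2180/6437, mR=7240/6437
sensor matrix S = [[20/9, 100/41], [40/41, 200/157]]; det S = 1072000/2375253
solve [mL_A; mL_B] = S·[w00; w01] and [mR_A; mR_B] = S·[w10; w11]:
  w00 = 1, w01 = -1/2, w10 = 1/2, w11 = 1/2

1 -1/2 1/2 1/2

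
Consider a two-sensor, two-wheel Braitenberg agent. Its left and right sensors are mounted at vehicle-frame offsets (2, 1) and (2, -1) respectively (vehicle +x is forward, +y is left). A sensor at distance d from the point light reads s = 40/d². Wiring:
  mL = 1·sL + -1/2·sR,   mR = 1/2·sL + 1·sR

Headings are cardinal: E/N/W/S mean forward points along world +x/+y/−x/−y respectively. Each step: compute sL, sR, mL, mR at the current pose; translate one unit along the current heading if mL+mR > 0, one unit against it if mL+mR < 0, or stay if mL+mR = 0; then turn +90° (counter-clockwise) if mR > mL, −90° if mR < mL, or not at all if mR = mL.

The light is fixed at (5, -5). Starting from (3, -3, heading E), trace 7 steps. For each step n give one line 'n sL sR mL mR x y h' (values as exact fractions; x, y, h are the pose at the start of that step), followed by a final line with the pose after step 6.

n=0: pose=(3,-3,E); sL=40/9, sR=40; mL=-140/9, mR=380/9; mL+mR=80/3 → advance +1; mR−mL=520/9 → turn +1·90°
n=1: pose=(4,-3,N); sL=2, sR=5/2; mL=3/4, mR=7/2; mL+mR=17/4 → advance +1; mR−mL=11/4 → turn +1·90°
n=2: pose=(4,-2,W); sL=40/13, sR=8/5; mL=148/65, mR=204/65; mL+mR=352/65 → advance +1; mR−mL=56/65 → turn +1·90°
n=3: pose=(3,-2,S); sL=20, sR=4; mL=18, mR=14; mL+mR=32 → advance +1; mR−mL=-4 → turn -1·90°
n=4: pose=(3,-3,W); sL=40/17, sR=8/5; mL=132/85, mR=236/85; mL+mR=368/85 → advance +1; mR−mL=104/85 → turn +1·90°
n=5: pose=(2,-3,S); sL=10, sR=5/2; mL=35/4, mR=15/2; mL+mR=65/4 → advance +1; mR−mL=-5/4 → turn -1·90°
n=6: pose=(2,-4,W); sL=8/5, sR=40/29; mL=132/145, mR=316/145; mL+mR=448/145 → advance +1; mR−mL=184/145 → turn +1·90°

0 40/9 40 -140/9 380/9 3 -3 E
1 2 5/2 3/4 7/2 4 -3 N
2 40/13 8/5 148/65 204/65 4 -2 W
3 20 4 18 14 3 -2 S
4 40/17 8/5 132/85 236/85 3 -3 W
5 10 5/2 35/4 15/2 2 -3 S
6 8/5 40/29 132/145 316/145 2 -4 W
final 1 -4 S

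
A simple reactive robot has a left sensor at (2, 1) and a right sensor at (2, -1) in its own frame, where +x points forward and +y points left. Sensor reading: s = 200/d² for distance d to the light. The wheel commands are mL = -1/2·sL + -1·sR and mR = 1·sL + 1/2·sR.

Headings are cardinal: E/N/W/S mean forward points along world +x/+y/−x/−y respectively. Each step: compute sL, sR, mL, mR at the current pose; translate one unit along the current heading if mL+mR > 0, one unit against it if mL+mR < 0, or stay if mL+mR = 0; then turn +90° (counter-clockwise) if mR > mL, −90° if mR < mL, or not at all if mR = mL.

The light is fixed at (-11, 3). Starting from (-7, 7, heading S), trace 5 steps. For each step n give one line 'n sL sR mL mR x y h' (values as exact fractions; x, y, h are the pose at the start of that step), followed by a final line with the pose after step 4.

0 200/29 200/13 -7100/377 5500/377 -7 7 S
1 25/9 50/13 -1225/234 550/117 -7 8 E
2 200/53 40/13 -3420/689 3660/689 -8 8 N
3 100/13 4 -102/13 126/13 -8 9 W
4 8 200/17 -268/17 236/17 -9 9 S
final -9 10 E

n=0: pose=(-7,7,S); sL=200/29, sR=200/13; mL=-7100/377, mR=5500/377; mL+mR=-1600/377 → advance -1; mR−mL=12600/377 → turn +1·90°
n=1: pose=(-7,8,E); sL=25/9, sR=50/13; mL=-1225/234, mR=550/117; mL+mR=-125/234 → advance -1; mR−mL=775/78 → turn +1·90°
n=2: pose=(-8,8,N); sL=200/53, sR=40/13; mL=-3420/689, mR=3660/689; mL+mR=240/689 → advance +1; mR−mL=7080/689 → turn +1·90°
n=3: pose=(-8,9,W); sL=100/13, sR=4; mL=-102/13, mR=126/13; mL+mR=24/13 → advance +1; mR−mL=228/13 → turn +1·90°
n=4: pose=(-9,9,S); sL=8, sR=200/17; mL=-268/17, mR=236/17; mL+mR=-32/17 → advance -1; mR−mL=504/17 → turn +1·90°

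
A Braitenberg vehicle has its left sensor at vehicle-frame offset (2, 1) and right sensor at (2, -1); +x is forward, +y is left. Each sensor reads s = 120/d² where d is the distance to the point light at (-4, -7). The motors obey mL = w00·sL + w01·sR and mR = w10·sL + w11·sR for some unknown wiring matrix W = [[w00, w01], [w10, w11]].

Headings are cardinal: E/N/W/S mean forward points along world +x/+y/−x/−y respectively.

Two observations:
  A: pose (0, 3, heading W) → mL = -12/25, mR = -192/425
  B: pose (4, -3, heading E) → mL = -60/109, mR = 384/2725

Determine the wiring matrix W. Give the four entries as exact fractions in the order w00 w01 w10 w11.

obs A: pose=(0,3,W) → sL=24/17, sR=24/25, mL=-12/25, mR=-192/425
obs B: pose=(4,-3,E) → sL=24/25, sR=120/109, mL=-60/109, mR=384/2725
sensor matrix S = [[24/17, 24/25], [24/25, 120/109]]; det S = 732672/1158125
solve [mL_A; mL_B] = S·[w00; w01] and [mR_A; mR_B] = S·[w10; w11]:
  w00 = 0, w01 = -1/2, w10 = -1, w11 = 1

0 -1/2 -1 1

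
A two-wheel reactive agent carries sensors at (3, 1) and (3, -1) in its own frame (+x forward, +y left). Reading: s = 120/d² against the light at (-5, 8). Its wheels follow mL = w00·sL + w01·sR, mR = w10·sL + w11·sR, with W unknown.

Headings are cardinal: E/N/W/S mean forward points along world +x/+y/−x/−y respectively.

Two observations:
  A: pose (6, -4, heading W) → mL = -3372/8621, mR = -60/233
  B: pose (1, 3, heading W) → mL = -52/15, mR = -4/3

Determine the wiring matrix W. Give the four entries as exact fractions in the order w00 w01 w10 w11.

obs A: pose=(6,-4,W) → sL=120/233, sR=24/37, mL=-3372/8621, mR=-60/233
obs B: pose=(1,3,W) → sL=8/3, sR=24/5, mL=-52/15, mR=-4/3
sensor matrix S = [[120/233, 24/37], [8/3, 24/5]]; det S = 6400/8621
solve [mL_A; mL_B] = S·[w00; w01] and [mR_A; mR_B] = S·[w10; w11]:
  w00 = 1/2, w01 = -1, w10 = -1/2, w11 = 0

1/2 -1 -1/2 0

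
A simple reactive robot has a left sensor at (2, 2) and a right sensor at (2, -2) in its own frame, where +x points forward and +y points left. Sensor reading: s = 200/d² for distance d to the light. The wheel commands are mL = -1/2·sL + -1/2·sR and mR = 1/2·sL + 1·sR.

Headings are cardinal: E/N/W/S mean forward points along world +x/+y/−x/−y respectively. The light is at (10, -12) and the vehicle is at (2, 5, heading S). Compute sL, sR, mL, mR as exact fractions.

200/261 8/13 -2344/3393 3388/3393

left sensor world pos  = (4, 3); dL² = 261
right sensor world pos = (0, 3); dR² = 325
sL = 200/261 = 200/261
sR = 200/325 = 8/13
mL = -1/2·sL + -1/2·sR = -2344/3393
mR = 1/2·sL + 1·sR = 3388/3393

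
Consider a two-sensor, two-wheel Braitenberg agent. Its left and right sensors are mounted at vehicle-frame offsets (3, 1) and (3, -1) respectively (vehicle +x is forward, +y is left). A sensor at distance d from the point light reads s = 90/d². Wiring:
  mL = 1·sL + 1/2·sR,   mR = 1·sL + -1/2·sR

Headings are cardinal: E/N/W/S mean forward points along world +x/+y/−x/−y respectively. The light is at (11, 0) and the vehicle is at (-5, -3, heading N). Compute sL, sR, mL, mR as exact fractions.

90/289 2/5 739/1445 161/1445

left sensor world pos  = (-6, 0); dL² = 289
right sensor world pos = (-4, 0); dR² = 225
sL = 90/289 = 90/289
sR = 90/225 = 2/5
mL = 1·sL + 1/2·sR = 739/1445
mR = 1·sL + -1/2·sR = 161/1445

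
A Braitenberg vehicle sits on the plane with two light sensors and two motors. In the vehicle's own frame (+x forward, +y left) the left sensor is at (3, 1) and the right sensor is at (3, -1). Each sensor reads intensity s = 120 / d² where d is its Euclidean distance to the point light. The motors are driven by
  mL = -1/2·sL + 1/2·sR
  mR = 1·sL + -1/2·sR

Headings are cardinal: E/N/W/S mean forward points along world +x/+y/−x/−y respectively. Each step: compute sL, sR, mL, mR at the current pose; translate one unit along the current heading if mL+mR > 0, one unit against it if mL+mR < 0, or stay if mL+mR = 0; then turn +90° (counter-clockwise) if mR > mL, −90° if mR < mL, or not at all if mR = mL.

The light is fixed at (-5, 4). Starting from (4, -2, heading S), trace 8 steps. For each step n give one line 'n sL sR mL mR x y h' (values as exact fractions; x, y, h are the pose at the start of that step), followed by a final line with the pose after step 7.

0 120/181 24/29 432/5249 1308/5249 4 -2 S
1 2/3 15/26 -7/156 59/156 4 -3 E
2 120/97 120/137 -2400/13289 10620/13289 5 -3 N
3 60/49 60/37 360/1813 750/1813 5 -2 W
4 120/181 24/29 432/5249 1308/5249 4 -2 S
5 2/3 15/26 -7/156 59/156 4 -3 E
6 120/97 120/137 -2400/13289 10620/13289 5 -3 N
7 60/49 60/37 360/1813 750/1813 5 -2 W
final 4 -2 S

n=0: pose=(4,-2,S); sL=120/181, sR=24/29; mL=432/5249, mR=1308/5249; mL+mR=60/181 → advance +1; mR−mL=876/5249 → turn +1·90°
n=1: pose=(4,-3,E); sL=2/3, sR=15/26; mL=-7/156, mR=59/156; mL+mR=1/3 → advance +1; mR−mL=11/26 → turn +1·90°
n=2: pose=(5,-3,N); sL=120/97, sR=120/137; mL=-2400/13289, mR=10620/13289; mL+mR=60/97 → advance +1; mR−mL=13020/13289 → turn +1·90°
n=3: pose=(5,-2,W); sL=60/49, sR=60/37; mL=360/1813, mR=750/1813; mL+mR=30/49 → advance +1; mR−mL=390/1813 → turn +1·90°
n=4: pose=(4,-2,S); sL=120/181, sR=24/29; mL=432/5249, mR=1308/5249; mL+mR=60/181 → advance +1; mR−mL=876/5249 → turn +1·90°
n=5: pose=(4,-3,E); sL=2/3, sR=15/26; mL=-7/156, mR=59/156; mL+mR=1/3 → advance +1; mR−mL=11/26 → turn +1·90°
n=6: pose=(5,-3,N); sL=120/97, sR=120/137; mL=-2400/13289, mR=10620/13289; mL+mR=60/97 → advance +1; mR−mL=13020/13289 → turn +1·90°
n=7: pose=(5,-2,W); sL=60/49, sR=60/37; mL=360/1813, mR=750/1813; mL+mR=30/49 → advance +1; mR−mL=390/1813 → turn +1·90°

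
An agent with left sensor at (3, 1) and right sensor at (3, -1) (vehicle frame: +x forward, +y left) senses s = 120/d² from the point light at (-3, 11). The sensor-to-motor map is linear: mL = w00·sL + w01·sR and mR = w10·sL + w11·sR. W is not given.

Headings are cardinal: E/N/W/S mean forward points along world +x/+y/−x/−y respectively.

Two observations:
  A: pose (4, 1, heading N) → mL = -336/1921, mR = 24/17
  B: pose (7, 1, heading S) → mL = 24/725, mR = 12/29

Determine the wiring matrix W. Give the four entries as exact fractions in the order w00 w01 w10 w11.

-1/2 1/2 1 0

obs A: pose=(4,1,N) → sL=24/17, sR=120/113, mL=-336/1921, mR=24/17
obs B: pose=(7,1,S) → sL=12/29, sR=12/25, mL=24/725, mR=12/29
sensor matrix S = [[24/17, 120/113], [12/29, 12/25]]; det S = 331776/1392725
solve [mL_A; mL_B] = S·[w00; w01] and [mR_A; mR_B] = S·[w10; w11]:
  w00 = -1/2, w01 = 1/2, w10 = 1, w11 = 0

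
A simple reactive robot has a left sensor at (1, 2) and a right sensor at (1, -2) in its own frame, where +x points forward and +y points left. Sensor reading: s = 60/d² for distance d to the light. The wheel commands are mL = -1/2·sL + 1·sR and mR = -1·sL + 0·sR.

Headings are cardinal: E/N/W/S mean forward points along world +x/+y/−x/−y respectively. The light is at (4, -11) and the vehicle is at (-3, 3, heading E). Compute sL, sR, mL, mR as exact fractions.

left sensor world pos  = (-2, 5); dL² = 292
right sensor world pos = (-2, 1); dR² = 180
sL = 60/292 = 15/73
sR = 60/180 = 1/3
mL = -1/2·sL + 1·sR = 101/438
mR = -1·sL + 0·sR = -15/73

15/73 1/3 101/438 -15/73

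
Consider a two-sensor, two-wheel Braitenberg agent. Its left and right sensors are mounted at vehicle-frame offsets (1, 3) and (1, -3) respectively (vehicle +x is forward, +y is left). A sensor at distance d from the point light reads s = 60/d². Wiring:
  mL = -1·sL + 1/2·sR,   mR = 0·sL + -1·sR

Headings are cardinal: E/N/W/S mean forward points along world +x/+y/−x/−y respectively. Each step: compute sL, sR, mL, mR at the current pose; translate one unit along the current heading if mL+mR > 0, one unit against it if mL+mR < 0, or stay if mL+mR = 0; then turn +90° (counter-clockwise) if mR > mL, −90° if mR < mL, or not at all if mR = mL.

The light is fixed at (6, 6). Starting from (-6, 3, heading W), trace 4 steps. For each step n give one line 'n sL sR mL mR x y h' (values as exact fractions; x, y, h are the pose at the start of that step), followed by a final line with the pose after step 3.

0 12/41 60/169 -798/6929 -60/169 -6 3 W
1 3/10 15/17 12/85 -15/17 -5 3 N
2 60/101 60/149 -5910/15049 -60/149 -5 2 E
3 30/53 6/25 -591/1325 -6/25 -6 2 S
final -6 3 E

n=0: pose=(-6,3,W); sL=12/41, sR=60/169; mL=-798/6929, mR=-60/169; mL+mR=-3258/6929 → advance -1; mR−mL=-1662/6929 → turn -1·90°
n=1: pose=(-5,3,N); sL=3/10, sR=15/17; mL=12/85, mR=-15/17; mL+mR=-63/85 → advance -1; mR−mL=-87/85 → turn -1·90°
n=2: pose=(-5,2,E); sL=60/101, sR=60/149; mL=-5910/15049, mR=-60/149; mL+mR=-11970/15049 → advance -1; mR−mL=-150/15049 → turn -1·90°
n=3: pose=(-6,2,S); sL=30/53, sR=6/25; mL=-591/1325, mR=-6/25; mL+mR=-909/1325 → advance -1; mR−mL=273/1325 → turn +1·90°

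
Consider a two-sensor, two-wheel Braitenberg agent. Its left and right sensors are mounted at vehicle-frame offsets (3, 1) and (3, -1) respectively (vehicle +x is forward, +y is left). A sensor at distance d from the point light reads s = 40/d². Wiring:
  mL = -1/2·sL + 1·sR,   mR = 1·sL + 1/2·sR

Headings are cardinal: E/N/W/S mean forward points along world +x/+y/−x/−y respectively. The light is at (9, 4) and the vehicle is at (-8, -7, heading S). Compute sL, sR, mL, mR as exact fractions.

10/113 1/13 48/1469 373/2938

left sensor world pos  = (-7, -10); dL² = 452
right sensor world pos = (-9, -10); dR² = 520
sL = 40/452 = 10/113
sR = 40/520 = 1/13
mL = -1/2·sL + 1·sR = 48/1469
mR = 1·sL + 1/2·sR = 373/2938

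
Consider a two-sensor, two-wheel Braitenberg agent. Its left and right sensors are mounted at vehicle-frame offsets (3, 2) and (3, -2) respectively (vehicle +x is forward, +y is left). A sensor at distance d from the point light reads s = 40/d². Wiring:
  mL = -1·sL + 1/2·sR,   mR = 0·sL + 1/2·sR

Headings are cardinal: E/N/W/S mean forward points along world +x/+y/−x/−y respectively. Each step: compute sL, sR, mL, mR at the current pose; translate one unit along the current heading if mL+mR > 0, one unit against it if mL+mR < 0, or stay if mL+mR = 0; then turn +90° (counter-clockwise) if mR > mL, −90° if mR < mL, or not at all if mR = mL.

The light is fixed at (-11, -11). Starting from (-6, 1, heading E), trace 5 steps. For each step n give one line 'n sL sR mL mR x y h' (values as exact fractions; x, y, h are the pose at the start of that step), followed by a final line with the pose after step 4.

n=0: pose=(-6,1,E); sL=2/13, sR=10/41; mL=-17/533, mR=5/41; mL+mR=48/533 → advance +1; mR−mL=2/13 → turn +1·90°
n=1: pose=(-5,1,N); sL=40/241, sR=40/289; mL=-6740/69649, mR=20/289; mL+mR=-1920/69649 → advance -1; mR−mL=40/241 → turn +1·90°
n=2: pose=(-5,0,W); sL=4/9, sR=20/89; mL=-266/801, mR=10/89; mL+mR=-176/801 → advance -1; mR−mL=4/9 → turn +1·90°
n=3: pose=(-4,0,S); sL=8/29, sR=40/89; mL=-132/2581, mR=20/89; mL+mR=448/2581 → advance +1; mR−mL=8/29 → turn +1·90°
n=4: pose=(-4,-1,E); sL=10/61, sR=10/41; mL=-105/2501, mR=5/41; mL+mR=200/2501 → advance +1; mR−mL=10/61 → turn +1·90°

0 2/13 10/41 -17/533 5/41 -6 1 E
1 40/241 40/289 -6740/69649 20/289 -5 1 N
2 4/9 20/89 -266/801 10/89 -5 0 W
3 8/29 40/89 -132/2581 20/89 -4 0 S
4 10/61 10/41 -105/2501 5/41 -4 -1 E
final -3 -1 N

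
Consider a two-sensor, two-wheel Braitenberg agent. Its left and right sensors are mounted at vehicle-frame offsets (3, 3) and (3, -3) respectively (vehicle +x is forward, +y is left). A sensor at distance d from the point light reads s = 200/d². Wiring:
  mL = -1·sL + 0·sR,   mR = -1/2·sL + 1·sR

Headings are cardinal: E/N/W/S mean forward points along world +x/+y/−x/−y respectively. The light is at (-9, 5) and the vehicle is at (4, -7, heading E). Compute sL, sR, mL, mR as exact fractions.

200/337 200/481 -200/337 19300/162097

left sensor world pos  = (7, -4); dL² = 337
right sensor world pos = (7, -10); dR² = 481
sL = 200/337 = 200/337
sR = 200/481 = 200/481
mL = -1·sL + 0·sR = -200/337
mR = -1/2·sL + 1·sR = 19300/162097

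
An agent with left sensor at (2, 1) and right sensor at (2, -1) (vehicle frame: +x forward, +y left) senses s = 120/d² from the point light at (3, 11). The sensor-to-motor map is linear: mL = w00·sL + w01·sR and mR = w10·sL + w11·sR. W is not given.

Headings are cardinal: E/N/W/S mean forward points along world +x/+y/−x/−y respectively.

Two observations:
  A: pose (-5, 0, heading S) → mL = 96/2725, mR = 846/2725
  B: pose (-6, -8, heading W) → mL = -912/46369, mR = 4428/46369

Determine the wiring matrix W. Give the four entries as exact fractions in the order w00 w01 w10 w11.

1/2 -1/2 1 -1/2

obs A: pose=(-5,0,S) → sL=60/109, sR=12/25, mL=96/2725, mR=846/2725
obs B: pose=(-6,-8,W) → sL=120/521, sR=24/89, mL=-912/46369, mR=4428/46369
sensor matrix S = [[60/109, 12/25], [120/521, 24/89]]; det S = 957312/25271105
solve [mL_A; mL_B] = S·[w00; w01] and [mR_A; mR_B] = S·[w10; w11]:
  w00 = 1/2, w01 = -1/2, w10 = 1, w11 = -1/2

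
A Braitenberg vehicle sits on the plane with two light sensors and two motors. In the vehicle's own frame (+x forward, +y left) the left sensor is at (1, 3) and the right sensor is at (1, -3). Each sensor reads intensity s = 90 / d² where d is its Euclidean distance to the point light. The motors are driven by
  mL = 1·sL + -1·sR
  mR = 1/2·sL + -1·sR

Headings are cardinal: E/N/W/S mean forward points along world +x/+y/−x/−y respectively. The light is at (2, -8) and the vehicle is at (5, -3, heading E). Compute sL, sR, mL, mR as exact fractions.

9/8 9/2 -27/8 -63/16

left sensor world pos  = (6, 0); dL² = 80
right sensor world pos = (6, -6); dR² = 20
sL = 90/80 = 9/8
sR = 90/20 = 9/2
mL = 1·sL + -1·sR = -27/8
mR = 1/2·sL + -1·sR = -63/16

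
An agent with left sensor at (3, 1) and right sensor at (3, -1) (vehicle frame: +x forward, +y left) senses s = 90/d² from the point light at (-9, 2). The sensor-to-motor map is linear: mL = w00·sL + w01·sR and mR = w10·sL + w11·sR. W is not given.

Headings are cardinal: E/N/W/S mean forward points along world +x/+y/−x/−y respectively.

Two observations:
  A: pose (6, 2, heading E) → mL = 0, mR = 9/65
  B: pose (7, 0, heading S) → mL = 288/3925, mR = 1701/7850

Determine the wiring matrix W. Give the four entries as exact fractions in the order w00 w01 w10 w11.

obs A: pose=(6,2,E) → sL=18/65, sR=18/65, mL=0, mR=9/65
obs B: pose=(7,0,S) → sL=45/157, sR=9/25, mL=288/3925, mR=1701/7850
sensor matrix S = [[18/65, 18/65], [45/157, 9/25]]; det S = 5184/255125
solve [mL_A; mL_B] = S·[w00; w01] and [mR_A; mR_B] = S·[w10; w11]:
  w00 = -1, w01 = 1, w10 = -1/2, w11 = 1

-1 1 -1/2 1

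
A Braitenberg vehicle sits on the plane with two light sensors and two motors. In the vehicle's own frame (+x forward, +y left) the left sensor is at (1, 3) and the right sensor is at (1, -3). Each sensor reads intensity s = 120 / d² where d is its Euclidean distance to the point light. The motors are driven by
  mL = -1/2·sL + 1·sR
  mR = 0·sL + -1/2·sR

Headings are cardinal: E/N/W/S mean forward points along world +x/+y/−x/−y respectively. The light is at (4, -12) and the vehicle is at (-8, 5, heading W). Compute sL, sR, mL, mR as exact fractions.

left sensor world pos  = (-9, 2); dL² = 365
right sensor world pos = (-9, 8); dR² = 569
sL = 120/365 = 24/73
sR = 120/569 = 120/569
mL = -1/2·sL + 1·sR = 1932/41537
mR = 0·sL + -1/2·sR = -60/569

24/73 120/569 1932/41537 -60/569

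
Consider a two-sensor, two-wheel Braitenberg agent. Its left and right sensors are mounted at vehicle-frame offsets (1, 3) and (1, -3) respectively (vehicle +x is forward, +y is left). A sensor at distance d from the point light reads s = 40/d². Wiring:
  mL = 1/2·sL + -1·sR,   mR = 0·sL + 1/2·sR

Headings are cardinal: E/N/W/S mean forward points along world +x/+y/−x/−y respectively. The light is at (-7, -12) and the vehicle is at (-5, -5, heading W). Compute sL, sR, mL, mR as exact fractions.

40/17 40/101 1340/1717 20/101

left sensor world pos  = (-6, -8); dL² = 17
right sensor world pos = (-6, -2); dR² = 101
sL = 40/17 = 40/17
sR = 40/101 = 40/101
mL = 1/2·sL + -1·sR = 1340/1717
mR = 0·sL + 1/2·sR = 20/101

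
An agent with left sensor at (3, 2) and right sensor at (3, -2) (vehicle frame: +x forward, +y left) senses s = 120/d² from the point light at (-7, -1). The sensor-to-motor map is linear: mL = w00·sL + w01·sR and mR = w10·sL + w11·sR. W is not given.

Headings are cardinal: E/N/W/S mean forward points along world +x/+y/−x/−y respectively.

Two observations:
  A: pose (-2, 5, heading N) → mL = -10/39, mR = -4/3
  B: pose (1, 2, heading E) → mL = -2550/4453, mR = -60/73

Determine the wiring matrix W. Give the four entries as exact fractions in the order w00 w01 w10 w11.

1/2 -1 -1 0

obs A: pose=(-2,5,N) → sL=4/3, sR=12/13, mL=-10/39, mR=-4/3
obs B: pose=(1,2,E) → sL=60/73, sR=60/61, mL=-2550/4453, mR=-60/73
sensor matrix S = [[4/3, 12/13], [60/73, 60/61]]; det S = 32000/57889
solve [mL_A; mL_B] = S·[w00; w01] and [mR_A; mR_B] = S·[w10; w11]:
  w00 = 1/2, w01 = -1, w10 = -1, w11 = 0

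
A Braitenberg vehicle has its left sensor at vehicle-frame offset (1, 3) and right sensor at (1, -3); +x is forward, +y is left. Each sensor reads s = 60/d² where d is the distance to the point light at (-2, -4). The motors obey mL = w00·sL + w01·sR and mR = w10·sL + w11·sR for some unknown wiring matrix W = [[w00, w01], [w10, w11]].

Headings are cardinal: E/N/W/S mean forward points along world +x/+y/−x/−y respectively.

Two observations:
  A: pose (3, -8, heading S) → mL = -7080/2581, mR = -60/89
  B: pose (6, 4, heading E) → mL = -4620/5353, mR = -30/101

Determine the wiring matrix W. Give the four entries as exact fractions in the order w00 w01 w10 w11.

-1 -1 -1 0

obs A: pose=(3,-8,S) → sL=60/89, sR=60/29, mL=-7080/2581, mR=-60/89
obs B: pose=(6,4,E) → sL=30/101, sR=30/53, mL=-4620/5353, mR=-30/101
sensor matrix S = [[60/89, 60/29], [30/101, 30/53]]; det S = -3218400/13816093
solve [mL_A; mL_B] = S·[w00; w01] and [mR_A; mR_B] = S·[w10; w11]:
  w00 = -1, w01 = -1, w10 = -1, w11 = 0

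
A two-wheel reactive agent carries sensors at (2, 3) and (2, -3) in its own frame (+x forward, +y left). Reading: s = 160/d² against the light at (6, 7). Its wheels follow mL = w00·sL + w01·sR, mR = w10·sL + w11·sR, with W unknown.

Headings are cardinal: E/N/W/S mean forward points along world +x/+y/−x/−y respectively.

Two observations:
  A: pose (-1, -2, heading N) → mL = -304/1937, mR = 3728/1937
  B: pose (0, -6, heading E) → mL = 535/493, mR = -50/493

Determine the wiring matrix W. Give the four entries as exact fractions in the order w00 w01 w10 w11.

1 -1/2 -1/2 1

obs A: pose=(-1,-2,N) → sL=160/149, sR=32/13, mL=-304/1937, mR=3728/1937
obs B: pose=(0,-6,E) → sL=40/29, sR=10/17, mL=535/493, mR=-50/493
sensor matrix S = [[160/149, 32/13], [40/29, 10/17]]; det S = -2639040/954941
solve [mL_A; mL_B] = S·[w00; w01] and [mR_A; mR_B] = S·[w10; w11]:
  w00 = 1, w01 = -1/2, w10 = -1/2, w11 = 1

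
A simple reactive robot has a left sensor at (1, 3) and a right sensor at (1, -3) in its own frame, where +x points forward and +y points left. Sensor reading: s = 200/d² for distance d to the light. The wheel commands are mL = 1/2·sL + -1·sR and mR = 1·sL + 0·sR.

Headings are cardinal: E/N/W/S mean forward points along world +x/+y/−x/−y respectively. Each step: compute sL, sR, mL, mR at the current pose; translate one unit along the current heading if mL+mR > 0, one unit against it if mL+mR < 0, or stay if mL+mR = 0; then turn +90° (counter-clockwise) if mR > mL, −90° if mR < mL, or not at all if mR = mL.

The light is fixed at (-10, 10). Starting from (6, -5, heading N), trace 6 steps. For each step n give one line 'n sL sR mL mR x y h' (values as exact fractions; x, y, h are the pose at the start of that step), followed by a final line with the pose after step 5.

n=0: pose=(6,-5,N); sL=40/73, sR=200/557; mL=-3460/40661, mR=40/73; mL+mR=18820/40661 → advance +1; mR−mL=25740/40661 → turn +1·90°
n=1: pose=(6,-4,W); sL=100/257, sR=100/173; mL=-17050/44461, mR=100/257; mL+mR=250/44461 → advance +1; mR−mL=34350/44461 → turn +1·90°
n=2: pose=(5,-4,S); sL=200/549, sR=200/369; mL=-900/2501, mR=200/549; mL+mR=100/22509 → advance +1; mR−mL=16300/22509 → turn +1·90°
n=3: pose=(5,-5,E); sL=1/2, sR=10/29; mL=-11/116, mR=1/2; mL+mR=47/116 → advance +1; mR−mL=69/116 → turn +1·90°
n=4: pose=(6,-5,N); sL=40/73, sR=200/557; mL=-3460/40661, mR=40/73; mL+mR=18820/40661 → advance +1; mR−mL=25740/40661 → turn +1·90°
n=5: pose=(6,-4,W); sL=100/257, sR=100/173; mL=-17050/44461, mR=100/257; mL+mR=250/44461 → advance +1; mR−mL=34350/44461 → turn +1·90°

0 40/73 200/557 -3460/40661 40/73 6 -5 N
1 100/257 100/173 -17050/44461 100/257 6 -4 W
2 200/549 200/369 -900/2501 200/549 5 -4 S
3 1/2 10/29 -11/116 1/2 5 -5 E
4 40/73 200/557 -3460/40661 40/73 6 -5 N
5 100/257 100/173 -17050/44461 100/257 6 -4 W
final 5 -4 S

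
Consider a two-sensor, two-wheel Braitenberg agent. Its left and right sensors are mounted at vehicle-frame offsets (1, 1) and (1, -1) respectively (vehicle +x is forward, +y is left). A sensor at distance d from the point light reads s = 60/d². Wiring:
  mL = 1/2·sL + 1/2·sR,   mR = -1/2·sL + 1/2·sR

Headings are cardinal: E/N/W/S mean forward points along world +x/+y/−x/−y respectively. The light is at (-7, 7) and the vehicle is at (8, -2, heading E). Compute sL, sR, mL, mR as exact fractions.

left sensor world pos  = (9, -1); dL² = 320
right sensor world pos = (9, -3); dR² = 356
sL = 60/320 = 3/16
sR = 60/356 = 15/89
mL = 1/2·sL + 1/2·sR = 507/2848
mR = -1/2·sL + 1/2·sR = -27/2848

3/16 15/89 507/2848 -27/2848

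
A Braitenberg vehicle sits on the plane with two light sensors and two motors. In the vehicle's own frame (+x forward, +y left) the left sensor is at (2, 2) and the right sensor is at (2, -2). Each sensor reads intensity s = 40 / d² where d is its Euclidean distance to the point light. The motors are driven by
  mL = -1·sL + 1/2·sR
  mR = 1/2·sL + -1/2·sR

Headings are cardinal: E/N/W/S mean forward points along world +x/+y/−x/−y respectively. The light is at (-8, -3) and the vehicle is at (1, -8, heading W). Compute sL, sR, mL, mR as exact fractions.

20/49 20/29 -90/1421 -200/1421

left sensor world pos  = (-1, -10); dL² = 98
right sensor world pos = (-1, -6); dR² = 58
sL = 40/98 = 20/49
sR = 40/58 = 20/29
mL = -1·sL + 1/2·sR = -90/1421
mR = 1/2·sL + -1/2·sR = -200/1421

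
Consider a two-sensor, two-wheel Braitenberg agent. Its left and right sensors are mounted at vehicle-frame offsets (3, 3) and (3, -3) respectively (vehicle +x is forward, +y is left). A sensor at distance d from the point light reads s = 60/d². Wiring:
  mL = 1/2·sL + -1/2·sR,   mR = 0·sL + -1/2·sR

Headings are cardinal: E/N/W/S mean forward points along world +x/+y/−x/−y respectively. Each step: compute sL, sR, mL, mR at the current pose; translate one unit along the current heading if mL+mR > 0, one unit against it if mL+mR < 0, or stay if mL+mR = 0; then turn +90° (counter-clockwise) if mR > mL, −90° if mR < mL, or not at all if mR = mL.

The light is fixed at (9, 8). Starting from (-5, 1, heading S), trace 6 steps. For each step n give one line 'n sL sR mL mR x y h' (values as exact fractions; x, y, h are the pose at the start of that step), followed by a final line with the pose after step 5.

n=0: pose=(-5,1,S); sL=60/221, sR=60/389; mL=5040/85969, mR=-30/389; mL+mR=-1590/85969 → advance -1; mR−mL=-30/221 → turn -1·90°
n=1: pose=(-5,2,W); sL=6/37, sR=30/149; mL=-108/5513, mR=-15/149; mL+mR=-663/5513 → advance -1; mR−mL=-3/37 → turn -1·90°
n=2: pose=(-4,2,N); sL=12/53, sR=60/109; mL=-936/5777, mR=-30/109; mL+mR=-2526/5777 → advance -1; mR−mL=-6/53 → turn -1·90°
n=3: pose=(-4,1,E); sL=15/29, sR=3/10; mL=63/580, mR=-3/20; mL+mR=-6/145 → advance -1; mR−mL=-15/58 → turn -1·90°
n=4: pose=(-5,1,S); sL=60/221, sR=60/389; mL=5040/85969, mR=-30/389; mL+mR=-1590/85969 → advance -1; mR−mL=-30/221 → turn -1·90°
n=5: pose=(-5,2,W); sL=6/37, sR=30/149; mL=-108/5513, mR=-15/149; mL+mR=-663/5513 → advance -1; mR−mL=-3/37 → turn -1·90°

0 60/221 60/389 5040/85969 -30/389 -5 1 S
1 6/37 30/149 -108/5513 -15/149 -5 2 W
2 12/53 60/109 -936/5777 -30/109 -4 2 N
3 15/29 3/10 63/580 -3/20 -4 1 E
4 60/221 60/389 5040/85969 -30/389 -5 1 S
5 6/37 30/149 -108/5513 -15/149 -5 2 W
final -4 2 N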